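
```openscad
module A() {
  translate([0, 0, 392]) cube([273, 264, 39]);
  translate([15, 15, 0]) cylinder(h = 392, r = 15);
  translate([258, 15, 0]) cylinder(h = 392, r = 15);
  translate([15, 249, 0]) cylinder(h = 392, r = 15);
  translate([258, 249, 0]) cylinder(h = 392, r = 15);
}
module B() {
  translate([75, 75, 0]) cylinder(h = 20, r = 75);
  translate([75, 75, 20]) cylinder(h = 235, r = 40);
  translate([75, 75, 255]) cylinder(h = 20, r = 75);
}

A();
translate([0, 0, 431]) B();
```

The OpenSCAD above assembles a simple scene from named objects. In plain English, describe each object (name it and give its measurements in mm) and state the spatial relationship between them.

A is a four-legged stool. The seat is 273×264 mm, 39 mm thick, top at z = 431 mm. It stands on four round legs, each 30 mm in diameter, from z = 0 to the seat underside, each leg's axis is inset half a diameter from the nearest pair of seat edges (so the leg's bounding box is flush with the corner).

B is a spool: two coaxial disc flanges of radius 75 mm and thickness 20 mm, joined by a core cylinder of radius 40 mm and height 235 mm. The lower flange rests on z = 0 and the three cylinders share a vertical axis.

The spool is on top of the stool.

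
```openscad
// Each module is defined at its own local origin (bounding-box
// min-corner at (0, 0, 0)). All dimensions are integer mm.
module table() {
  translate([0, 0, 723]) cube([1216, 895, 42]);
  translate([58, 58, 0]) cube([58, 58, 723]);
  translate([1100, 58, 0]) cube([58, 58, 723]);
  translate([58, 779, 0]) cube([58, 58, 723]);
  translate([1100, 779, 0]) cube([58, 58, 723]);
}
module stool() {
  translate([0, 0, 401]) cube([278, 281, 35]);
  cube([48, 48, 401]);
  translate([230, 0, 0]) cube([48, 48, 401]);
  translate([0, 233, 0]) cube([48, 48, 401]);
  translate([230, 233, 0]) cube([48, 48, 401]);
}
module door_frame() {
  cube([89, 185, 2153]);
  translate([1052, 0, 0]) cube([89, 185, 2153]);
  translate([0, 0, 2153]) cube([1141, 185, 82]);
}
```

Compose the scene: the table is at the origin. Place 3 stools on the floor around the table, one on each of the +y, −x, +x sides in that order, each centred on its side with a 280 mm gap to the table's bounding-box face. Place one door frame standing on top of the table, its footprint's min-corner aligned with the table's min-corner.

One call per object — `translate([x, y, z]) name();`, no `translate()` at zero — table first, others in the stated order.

table();
translate([469, 1175, 0]) stool();
translate([-558, 307, 0]) stool();
translate([1496, 307, 0]) stool();
translate([0, 0, 765]) door_frame();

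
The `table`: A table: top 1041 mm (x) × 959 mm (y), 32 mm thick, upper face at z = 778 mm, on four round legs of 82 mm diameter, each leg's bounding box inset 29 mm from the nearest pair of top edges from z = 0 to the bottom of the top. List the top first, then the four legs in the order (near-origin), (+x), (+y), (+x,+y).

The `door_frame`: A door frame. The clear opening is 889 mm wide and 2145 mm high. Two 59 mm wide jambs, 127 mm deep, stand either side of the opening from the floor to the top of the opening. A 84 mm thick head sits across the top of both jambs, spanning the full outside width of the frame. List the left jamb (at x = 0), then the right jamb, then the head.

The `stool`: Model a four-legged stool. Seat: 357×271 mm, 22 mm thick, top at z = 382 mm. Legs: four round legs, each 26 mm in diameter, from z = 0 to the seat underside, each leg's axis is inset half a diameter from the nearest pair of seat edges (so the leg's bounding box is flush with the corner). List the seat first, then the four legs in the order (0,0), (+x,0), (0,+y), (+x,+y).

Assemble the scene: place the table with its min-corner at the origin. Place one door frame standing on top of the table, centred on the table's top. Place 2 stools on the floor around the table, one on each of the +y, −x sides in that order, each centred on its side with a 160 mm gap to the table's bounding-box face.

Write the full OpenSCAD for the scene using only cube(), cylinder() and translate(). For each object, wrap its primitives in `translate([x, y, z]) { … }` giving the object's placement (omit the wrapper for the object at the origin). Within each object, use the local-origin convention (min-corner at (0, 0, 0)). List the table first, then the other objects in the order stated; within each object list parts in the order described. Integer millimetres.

translate([0, 0, 746]) cube([1041, 959, 32]);
translate([70, 70, 0]) cylinder(h = 746, r = 41);
translate([971, 70, 0]) cylinder(h = 746, r = 41);
translate([70, 889, 0]) cylinder(h = 746, r = 41);
translate([971, 889, 0]) cylinder(h = 746, r = 41);
translate([17, 416, 778]) {
  cube([59, 127, 2145]);
  translate([948, 0, 0]) cube([59, 127, 2145]);
  translate([0, 0, 2145]) cube([1007, 127, 84]);
}
translate([342, 1119, 0]) {
  translate([0, 0, 360]) cube([357, 271, 22]);
  translate([13, 13, 0]) cylinder(h = 360, r = 13);
  translate([344, 13, 0]) cylinder(h = 360, r = 13);
  translate([13, 258, 0]) cylinder(h = 360, r = 13);
  translate([344, 258, 0]) cylinder(h = 360, r = 13);
}
translate([-517, 344, 0]) {
  translate([0, 0, 360]) cube([357, 271, 22]);
  translate([13, 13, 0]) cylinder(h = 360, r = 13);
  translate([344, 13, 0]) cylinder(h = 360, r = 13);
  translate([13, 258, 0]) cylinder(h = 360, r = 13);
  translate([344, 258, 0]) cylinder(h = 360, r = 13);
}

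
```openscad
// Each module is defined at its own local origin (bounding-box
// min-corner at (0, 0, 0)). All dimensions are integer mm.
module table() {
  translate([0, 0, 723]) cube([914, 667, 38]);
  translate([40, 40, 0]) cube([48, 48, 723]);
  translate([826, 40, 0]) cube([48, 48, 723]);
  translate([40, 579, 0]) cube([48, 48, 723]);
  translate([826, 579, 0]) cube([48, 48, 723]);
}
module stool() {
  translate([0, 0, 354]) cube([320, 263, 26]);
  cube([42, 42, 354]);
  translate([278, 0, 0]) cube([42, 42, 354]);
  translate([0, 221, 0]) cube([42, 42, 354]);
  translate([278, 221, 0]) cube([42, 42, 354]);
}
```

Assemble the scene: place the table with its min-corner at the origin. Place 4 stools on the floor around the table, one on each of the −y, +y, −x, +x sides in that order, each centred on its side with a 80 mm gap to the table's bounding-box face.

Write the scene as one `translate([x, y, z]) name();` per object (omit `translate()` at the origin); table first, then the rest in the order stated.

table();
translate([297, -343, 0]) stool();
translate([297, 747, 0]) stool();
translate([-400, 202, 0]) stool();
translate([994, 202, 0]) stool();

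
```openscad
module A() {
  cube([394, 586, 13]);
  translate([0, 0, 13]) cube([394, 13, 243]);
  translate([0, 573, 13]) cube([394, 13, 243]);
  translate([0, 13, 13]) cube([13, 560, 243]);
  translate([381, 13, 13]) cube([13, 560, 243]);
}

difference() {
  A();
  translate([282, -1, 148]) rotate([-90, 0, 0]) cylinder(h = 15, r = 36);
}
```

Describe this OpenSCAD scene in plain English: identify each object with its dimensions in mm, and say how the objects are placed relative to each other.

A is an open storage box with external size 394×586×256 mm and wall thickness 13 mm (the base is also 13 mm thick). The base covers the whole footprint; the four walls stand on the base, with the y-facing walls full-width and the x-facing walls fitting between their inner faces.

The open box has a circular hole of radius 36 mm through its front wall, centred at (x = 282, z = 148).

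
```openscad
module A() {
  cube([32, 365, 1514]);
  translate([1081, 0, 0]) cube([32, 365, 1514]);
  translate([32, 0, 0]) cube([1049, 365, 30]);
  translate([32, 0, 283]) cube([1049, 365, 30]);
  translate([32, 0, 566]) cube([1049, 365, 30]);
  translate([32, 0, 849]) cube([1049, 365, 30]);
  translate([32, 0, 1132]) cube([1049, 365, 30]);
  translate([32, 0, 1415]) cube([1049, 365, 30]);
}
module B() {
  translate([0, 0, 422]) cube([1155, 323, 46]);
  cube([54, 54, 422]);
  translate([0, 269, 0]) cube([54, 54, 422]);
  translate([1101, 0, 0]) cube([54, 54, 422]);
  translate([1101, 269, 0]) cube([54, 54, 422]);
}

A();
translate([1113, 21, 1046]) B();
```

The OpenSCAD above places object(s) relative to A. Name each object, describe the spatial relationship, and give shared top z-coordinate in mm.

A is a bookshelf. B is a bench. The bench is beside the bookshelf with their tops flush at z = 1514. The shared top z-coordinate is 1514 mm.

Both tops at z = 1514 mm.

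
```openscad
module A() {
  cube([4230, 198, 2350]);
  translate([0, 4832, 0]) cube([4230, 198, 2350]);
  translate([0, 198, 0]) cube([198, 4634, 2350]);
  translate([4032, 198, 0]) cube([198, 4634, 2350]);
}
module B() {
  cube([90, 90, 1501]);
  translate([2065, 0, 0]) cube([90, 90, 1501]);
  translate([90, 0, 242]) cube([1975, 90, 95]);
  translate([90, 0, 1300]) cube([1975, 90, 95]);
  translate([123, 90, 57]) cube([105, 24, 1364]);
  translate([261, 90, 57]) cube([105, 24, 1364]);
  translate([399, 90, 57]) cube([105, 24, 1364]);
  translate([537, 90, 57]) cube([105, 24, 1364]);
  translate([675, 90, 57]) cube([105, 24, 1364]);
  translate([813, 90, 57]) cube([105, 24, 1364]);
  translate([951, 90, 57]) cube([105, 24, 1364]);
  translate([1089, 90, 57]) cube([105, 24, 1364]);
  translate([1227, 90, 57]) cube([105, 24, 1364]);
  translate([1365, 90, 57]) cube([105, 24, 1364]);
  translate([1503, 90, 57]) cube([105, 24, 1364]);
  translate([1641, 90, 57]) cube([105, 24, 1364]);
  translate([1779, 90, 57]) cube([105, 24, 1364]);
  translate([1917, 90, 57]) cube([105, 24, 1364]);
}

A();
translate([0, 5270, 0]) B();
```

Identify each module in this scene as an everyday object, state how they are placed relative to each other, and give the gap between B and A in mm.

A is a house frame. B is a fence section. The fence section is on the floor beside the house frame on its +y side. The gap between the fence section and the house frame is 240 mm.

The fence section's nearest face is 240 mm from the house frame's +y face.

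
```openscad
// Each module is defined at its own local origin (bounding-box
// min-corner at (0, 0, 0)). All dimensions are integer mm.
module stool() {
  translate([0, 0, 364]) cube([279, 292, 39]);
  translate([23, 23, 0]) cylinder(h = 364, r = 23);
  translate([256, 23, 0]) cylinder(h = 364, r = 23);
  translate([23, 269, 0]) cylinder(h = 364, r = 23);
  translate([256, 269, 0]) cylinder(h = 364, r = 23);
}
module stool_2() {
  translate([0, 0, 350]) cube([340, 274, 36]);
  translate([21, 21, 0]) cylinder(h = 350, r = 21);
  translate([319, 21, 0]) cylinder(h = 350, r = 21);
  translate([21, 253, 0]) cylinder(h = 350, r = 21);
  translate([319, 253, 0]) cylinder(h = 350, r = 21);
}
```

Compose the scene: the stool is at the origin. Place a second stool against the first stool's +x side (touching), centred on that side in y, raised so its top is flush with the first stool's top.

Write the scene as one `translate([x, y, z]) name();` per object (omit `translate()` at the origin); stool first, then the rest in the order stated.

stool();
translate([279, 9, 17]) stool_2();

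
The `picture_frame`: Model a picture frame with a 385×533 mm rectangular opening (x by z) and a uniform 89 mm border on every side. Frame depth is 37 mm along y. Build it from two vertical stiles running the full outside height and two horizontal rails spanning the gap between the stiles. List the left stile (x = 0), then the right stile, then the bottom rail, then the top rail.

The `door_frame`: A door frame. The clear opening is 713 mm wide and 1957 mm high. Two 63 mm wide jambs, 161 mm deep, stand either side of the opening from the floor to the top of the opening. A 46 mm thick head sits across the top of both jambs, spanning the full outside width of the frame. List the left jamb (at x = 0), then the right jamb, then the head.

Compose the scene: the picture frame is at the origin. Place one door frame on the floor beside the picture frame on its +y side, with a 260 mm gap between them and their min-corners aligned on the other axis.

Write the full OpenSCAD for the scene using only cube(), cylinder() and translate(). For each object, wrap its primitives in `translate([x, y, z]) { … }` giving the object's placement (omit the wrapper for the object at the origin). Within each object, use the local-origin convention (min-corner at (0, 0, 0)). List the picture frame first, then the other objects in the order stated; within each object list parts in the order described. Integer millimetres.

cube([89, 37, 711]);
translate([474, 0, 0]) cube([89, 37, 711]);
translate([89, 0, 0]) cube([385, 37, 89]);
translate([89, 0, 622]) cube([385, 37, 89]);
translate([0, 297, 0]) {
  cube([63, 161, 1957]);
  translate([776, 0, 0]) cube([63, 161, 1957]);
  translate([0, 0, 1957]) cube([839, 161, 46]);
}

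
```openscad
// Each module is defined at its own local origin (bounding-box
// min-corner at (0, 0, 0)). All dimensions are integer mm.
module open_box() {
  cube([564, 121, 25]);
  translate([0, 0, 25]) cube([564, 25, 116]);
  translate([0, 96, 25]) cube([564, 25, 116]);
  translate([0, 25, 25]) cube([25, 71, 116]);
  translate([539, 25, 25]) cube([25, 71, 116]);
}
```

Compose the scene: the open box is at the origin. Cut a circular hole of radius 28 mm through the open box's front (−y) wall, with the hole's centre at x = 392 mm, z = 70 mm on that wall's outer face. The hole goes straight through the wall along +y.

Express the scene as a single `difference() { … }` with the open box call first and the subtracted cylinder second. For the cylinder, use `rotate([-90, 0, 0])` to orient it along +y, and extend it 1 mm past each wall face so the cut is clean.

difference() {
  open_box();
  translate([392, -1, 70]) rotate([-90, 0, 0]) cylinder(h = 27, r = 28);
}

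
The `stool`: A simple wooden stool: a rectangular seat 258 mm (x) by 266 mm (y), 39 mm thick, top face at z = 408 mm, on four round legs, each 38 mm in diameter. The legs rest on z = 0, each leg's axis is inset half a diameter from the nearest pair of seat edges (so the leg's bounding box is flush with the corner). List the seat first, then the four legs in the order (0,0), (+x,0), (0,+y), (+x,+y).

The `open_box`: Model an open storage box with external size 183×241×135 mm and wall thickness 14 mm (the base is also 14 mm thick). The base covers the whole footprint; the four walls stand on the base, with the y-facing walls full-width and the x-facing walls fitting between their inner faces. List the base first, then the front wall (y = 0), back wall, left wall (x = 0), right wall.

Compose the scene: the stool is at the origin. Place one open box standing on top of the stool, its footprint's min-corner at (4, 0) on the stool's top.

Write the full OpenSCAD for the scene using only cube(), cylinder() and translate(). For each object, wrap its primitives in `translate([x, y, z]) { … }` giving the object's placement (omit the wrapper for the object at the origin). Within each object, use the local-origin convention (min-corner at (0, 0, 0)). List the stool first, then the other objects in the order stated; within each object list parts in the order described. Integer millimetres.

translate([0, 0, 369]) cube([258, 266, 39]);
translate([19, 19, 0]) cylinder(h = 369, r = 19);
translate([239, 19, 0]) cylinder(h = 369, r = 19);
translate([19, 247, 0]) cylinder(h = 369, r = 19);
translate([239, 247, 0]) cylinder(h = 369, r = 19);
translate([4, 0, 408]) {
  cube([183, 241, 14]);
  translate([0, 0, 14]) cube([183, 14, 121]);
  translate([0, 227, 14]) cube([183, 14, 121]);
  translate([0, 14, 14]) cube([14, 213, 121]);
  translate([169, 14, 14]) cube([14, 213, 121]);
}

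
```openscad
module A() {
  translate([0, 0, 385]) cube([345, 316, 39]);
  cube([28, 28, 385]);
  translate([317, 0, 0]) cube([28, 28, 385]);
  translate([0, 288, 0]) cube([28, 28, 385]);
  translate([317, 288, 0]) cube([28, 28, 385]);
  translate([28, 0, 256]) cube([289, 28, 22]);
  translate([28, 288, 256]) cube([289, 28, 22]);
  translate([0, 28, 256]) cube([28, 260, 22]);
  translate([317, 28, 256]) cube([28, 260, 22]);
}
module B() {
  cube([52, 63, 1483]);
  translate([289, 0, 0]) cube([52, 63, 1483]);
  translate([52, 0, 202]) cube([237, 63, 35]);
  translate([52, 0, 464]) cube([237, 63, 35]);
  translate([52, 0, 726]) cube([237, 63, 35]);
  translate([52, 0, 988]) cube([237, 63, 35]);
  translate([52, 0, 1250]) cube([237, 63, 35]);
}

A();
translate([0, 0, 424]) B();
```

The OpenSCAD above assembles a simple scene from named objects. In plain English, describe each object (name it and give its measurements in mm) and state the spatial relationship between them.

A is a simple wooden stool: a rectangular seat 345 mm (x) by 316 mm (y), 39 mm thick, top face at z = 424 mm, on four square legs, each 28×28 mm in cross-section. The legs rest on z = 0, each flush with a corner of the seat. Four stretchers, 28 mm wide and 22 mm tall, connect adjacent legs with their undersides at z = 256 mm, each running between the inner faces of the legs it joins and aligned with the legs' outer faces on the other axis.

B is a straight ladder. Two 52×63 mm vertical rails, 1483 mm tall, stand 341 mm apart (outside-to-outside) with their front faces coplanar on the −y side. 5 rungs, each 63 mm deep and 35 mm tall, span between the inner faces of the rails, front faces flush with the rails. The lowest rung's underside is at z = 202 mm and rungs are spaced 262 mm apart (underside to underside).

The ladder is on top of the stool.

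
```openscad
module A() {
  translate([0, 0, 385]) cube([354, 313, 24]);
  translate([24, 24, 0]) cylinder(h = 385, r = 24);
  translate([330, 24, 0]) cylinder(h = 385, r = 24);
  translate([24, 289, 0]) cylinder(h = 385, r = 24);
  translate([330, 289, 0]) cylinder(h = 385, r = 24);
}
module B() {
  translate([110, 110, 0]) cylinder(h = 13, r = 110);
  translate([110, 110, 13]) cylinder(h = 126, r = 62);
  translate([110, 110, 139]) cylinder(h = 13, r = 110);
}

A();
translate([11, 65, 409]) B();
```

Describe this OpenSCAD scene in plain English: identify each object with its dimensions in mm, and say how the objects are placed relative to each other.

A is a simple wooden stool: a rectangular seat 354 mm (x) by 313 mm (y), 24 mm thick, top face at z = 409 mm, on four round legs, each 48 mm in diameter. The legs rest on z = 0, each leg's axis is inset half a diameter from the nearest pair of seat edges (so the leg's bounding box is flush with the corner).

B is a spool: two coaxial disc flanges of radius 110 mm and thickness 13 mm, joined by a core cylinder of radius 62 mm and height 126 mm. The lower flange rests on z = 0 and the three cylinders share a vertical axis.

The spool is on top of the stool.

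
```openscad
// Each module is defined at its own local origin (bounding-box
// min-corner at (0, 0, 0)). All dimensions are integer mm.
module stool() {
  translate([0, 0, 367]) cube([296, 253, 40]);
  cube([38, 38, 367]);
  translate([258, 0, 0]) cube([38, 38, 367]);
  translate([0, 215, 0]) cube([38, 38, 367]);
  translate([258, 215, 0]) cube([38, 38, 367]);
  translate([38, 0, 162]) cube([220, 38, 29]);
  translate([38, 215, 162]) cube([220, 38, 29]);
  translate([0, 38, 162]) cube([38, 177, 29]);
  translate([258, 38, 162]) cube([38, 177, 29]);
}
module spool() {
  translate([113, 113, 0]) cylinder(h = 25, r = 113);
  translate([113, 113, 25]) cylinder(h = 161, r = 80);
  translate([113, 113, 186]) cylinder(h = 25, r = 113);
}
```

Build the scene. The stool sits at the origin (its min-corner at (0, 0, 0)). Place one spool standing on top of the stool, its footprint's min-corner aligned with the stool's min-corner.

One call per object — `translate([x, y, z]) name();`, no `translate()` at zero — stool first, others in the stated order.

stool();
translate([0, 0, 407]) spool();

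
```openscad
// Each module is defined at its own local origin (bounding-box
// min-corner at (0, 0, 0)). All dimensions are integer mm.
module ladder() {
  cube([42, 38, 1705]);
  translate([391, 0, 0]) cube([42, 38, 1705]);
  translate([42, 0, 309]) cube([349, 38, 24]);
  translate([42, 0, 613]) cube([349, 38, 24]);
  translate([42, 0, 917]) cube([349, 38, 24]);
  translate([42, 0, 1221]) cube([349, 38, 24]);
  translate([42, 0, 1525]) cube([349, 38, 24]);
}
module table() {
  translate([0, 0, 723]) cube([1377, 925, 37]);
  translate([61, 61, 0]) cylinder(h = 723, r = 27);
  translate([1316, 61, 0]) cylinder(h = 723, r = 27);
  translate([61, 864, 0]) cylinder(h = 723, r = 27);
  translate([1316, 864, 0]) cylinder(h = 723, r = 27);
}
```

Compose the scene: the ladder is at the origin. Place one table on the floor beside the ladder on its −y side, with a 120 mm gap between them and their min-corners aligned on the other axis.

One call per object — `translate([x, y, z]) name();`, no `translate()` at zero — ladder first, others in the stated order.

ladder();
translate([0, -1045, 0]) table();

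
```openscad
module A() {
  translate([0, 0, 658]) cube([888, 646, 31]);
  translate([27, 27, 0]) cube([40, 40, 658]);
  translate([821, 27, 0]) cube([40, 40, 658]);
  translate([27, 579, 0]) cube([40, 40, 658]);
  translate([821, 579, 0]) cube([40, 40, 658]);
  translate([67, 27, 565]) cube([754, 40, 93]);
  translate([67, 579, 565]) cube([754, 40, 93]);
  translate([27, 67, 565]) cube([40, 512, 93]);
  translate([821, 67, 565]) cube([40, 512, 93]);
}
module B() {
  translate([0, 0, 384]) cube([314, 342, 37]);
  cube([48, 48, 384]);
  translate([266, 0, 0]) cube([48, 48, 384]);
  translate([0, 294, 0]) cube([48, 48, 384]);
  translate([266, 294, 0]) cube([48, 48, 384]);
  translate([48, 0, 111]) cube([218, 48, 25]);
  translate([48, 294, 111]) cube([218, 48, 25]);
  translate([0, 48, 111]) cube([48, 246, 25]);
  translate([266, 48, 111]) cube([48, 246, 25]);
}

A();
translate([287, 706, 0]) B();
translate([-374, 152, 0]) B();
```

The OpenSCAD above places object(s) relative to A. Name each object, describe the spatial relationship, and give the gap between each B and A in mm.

A is a table. B is a stool. Two stools sit around the table at the +y, −x sides. The gap between each stool and the table is 60 mm.

Each stool's nearest face is 60 mm from the table's bounding box.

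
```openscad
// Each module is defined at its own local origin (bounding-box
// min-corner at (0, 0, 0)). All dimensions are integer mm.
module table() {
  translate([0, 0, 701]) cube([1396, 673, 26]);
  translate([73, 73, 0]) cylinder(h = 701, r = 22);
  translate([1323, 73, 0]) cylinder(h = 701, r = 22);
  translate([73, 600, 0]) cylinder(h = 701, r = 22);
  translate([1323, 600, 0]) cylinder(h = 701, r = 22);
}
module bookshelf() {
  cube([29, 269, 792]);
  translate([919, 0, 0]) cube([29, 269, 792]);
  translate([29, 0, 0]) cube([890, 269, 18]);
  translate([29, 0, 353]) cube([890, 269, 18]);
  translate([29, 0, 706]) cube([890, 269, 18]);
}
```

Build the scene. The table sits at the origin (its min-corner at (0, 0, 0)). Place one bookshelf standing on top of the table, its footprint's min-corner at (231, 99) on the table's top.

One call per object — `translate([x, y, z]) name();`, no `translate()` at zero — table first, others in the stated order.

table();
translate([231, 99, 727]) bookshelf();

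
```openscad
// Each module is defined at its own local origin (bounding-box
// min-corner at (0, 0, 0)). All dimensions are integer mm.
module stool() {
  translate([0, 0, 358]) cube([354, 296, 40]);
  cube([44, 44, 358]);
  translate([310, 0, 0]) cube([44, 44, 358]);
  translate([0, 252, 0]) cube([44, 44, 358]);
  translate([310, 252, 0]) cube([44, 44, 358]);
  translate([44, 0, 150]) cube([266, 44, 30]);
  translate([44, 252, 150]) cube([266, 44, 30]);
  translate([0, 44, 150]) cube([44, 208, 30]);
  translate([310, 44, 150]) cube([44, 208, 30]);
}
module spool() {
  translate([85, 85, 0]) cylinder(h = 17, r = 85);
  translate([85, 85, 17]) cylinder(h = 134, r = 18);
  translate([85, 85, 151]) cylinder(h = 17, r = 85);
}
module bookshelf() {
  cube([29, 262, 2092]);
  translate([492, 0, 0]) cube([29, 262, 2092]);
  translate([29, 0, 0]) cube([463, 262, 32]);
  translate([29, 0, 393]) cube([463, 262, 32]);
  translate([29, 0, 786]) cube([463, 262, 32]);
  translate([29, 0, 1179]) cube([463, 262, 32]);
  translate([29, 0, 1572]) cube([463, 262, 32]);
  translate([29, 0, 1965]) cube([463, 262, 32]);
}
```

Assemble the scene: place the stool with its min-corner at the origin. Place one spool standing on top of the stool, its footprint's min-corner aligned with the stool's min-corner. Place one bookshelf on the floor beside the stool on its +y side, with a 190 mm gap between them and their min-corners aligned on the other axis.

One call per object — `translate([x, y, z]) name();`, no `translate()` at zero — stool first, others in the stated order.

stool();
translate([0, 0, 398]) spool();
translate([0, 486, 0]) bookshelf();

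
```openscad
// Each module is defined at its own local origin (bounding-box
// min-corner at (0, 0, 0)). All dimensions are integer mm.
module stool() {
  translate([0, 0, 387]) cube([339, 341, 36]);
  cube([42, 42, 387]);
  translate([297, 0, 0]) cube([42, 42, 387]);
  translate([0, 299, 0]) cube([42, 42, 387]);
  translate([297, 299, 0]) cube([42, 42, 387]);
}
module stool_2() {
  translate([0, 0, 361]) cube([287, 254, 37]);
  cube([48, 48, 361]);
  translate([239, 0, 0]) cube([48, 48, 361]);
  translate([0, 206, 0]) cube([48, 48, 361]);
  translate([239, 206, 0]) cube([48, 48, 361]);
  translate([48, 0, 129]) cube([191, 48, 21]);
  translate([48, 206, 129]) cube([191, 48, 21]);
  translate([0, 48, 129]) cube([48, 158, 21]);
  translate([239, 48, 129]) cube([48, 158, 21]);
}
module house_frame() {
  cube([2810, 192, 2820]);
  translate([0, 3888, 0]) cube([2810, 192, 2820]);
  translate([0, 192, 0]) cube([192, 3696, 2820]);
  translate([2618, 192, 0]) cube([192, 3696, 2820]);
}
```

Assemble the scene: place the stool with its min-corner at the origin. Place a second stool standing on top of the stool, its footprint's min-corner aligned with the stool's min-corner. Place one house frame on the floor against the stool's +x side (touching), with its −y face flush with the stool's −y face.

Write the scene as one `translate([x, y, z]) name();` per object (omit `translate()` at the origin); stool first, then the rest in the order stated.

stool();
translate([0, 0, 423]) stool_2();
translate([339, 0, 0]) house_frame();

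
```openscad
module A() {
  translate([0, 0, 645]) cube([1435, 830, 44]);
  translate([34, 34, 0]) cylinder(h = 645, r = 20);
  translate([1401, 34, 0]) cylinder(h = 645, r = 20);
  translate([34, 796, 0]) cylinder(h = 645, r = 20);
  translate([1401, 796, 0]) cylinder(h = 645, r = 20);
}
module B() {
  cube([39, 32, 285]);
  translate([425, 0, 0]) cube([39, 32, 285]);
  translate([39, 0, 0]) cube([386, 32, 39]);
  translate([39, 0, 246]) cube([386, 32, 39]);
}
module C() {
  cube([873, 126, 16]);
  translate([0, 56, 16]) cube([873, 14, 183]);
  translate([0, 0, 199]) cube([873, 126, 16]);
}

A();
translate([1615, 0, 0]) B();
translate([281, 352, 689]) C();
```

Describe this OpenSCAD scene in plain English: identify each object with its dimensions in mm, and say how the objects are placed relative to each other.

A is a rectangular dining table. The top is 1435×830×44 mm with its upper surface at z = 689 mm. It stands on four round legs of 40 mm diameter, each leg's bounding box inset 14 mm from the nearest pair of top edges, running from the floor to the underside of the top.

B is a rectangular picture frame lying in the x–z plane (depth along y). The opening is 386 mm wide (x) by 207 mm tall (z), surrounded by a border 39 mm wide on all four sides. The frame is 32 mm deep and is made of two full-height vertical stiles with two horizontal rails fitted between them.

C is an I-beam lying along x, 873 mm long. Overall section height 215 mm. Two flanges 126 mm wide (y) and 16 mm thick, one on the floor and one at the top; a web 14 mm thick runs between them, centred on the flange width.

The picture frame is on the floor beside the table on its +x side. The I-beam is on top of the table, centred.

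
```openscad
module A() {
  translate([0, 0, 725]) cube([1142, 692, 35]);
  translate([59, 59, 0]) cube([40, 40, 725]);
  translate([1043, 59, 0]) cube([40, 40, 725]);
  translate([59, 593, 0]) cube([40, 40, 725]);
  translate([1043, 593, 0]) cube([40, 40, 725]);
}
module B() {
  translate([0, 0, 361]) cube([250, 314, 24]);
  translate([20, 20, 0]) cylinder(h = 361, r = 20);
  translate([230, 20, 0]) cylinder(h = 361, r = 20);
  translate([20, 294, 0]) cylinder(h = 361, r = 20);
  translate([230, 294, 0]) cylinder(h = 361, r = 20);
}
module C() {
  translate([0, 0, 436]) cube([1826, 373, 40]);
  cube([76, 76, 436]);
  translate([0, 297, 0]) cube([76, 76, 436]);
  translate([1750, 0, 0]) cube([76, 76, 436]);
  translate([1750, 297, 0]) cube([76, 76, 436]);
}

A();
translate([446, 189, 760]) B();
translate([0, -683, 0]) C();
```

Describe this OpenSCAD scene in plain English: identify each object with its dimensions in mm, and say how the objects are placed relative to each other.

A is a table with a 1142×692 mm rectangular top, 35 mm thick, top surface at z = 760 mm, supported by four 40×40 mm square legs, each inset 59 mm from the nearest pair of top edges, running from the floor.

B is a simple wooden stool: a rectangular seat 250 mm (x) by 314 mm (y), 24 mm thick, top face at z = 385 mm, on four round legs, each 40 mm in diameter. The legs rest on z = 0, each leg's axis is inset half a diameter from the nearest pair of seat edges (so the leg's bounding box is flush with the corner).

C is a bench: a 1826×373 mm seat slab, 40 mm thick, top at z = 476 mm, on four 76×76 mm square legs flush with the seat corners and standing on z = 0.

The stool is on top of the table, centred. The bench is on the floor beside the table on its −y side.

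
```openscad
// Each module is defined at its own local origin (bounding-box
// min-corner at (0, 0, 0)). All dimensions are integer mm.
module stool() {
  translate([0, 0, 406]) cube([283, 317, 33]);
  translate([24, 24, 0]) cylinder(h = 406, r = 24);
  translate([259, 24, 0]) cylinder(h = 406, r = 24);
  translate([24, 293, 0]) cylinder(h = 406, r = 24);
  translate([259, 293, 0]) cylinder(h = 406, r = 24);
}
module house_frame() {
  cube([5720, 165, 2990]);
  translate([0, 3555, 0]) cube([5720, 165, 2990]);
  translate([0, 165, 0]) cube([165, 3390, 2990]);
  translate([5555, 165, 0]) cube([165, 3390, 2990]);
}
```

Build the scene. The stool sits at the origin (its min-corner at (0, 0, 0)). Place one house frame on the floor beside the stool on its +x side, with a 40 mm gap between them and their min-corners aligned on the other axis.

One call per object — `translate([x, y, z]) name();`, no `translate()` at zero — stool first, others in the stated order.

stool();
translate([323, 0, 0]) house_frame();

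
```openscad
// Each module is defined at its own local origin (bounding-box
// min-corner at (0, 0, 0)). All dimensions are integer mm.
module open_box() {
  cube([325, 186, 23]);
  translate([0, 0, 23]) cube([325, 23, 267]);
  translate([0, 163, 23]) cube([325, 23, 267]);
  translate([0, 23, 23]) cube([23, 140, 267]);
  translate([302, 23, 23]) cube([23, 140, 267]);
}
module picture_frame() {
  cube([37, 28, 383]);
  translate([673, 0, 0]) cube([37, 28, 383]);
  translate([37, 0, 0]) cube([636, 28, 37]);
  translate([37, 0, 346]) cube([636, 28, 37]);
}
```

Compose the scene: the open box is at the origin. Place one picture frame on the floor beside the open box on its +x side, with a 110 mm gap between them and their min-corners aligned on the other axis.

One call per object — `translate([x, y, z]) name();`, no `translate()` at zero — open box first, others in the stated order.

open_box();
translate([435, 0, 0]) picture_frame();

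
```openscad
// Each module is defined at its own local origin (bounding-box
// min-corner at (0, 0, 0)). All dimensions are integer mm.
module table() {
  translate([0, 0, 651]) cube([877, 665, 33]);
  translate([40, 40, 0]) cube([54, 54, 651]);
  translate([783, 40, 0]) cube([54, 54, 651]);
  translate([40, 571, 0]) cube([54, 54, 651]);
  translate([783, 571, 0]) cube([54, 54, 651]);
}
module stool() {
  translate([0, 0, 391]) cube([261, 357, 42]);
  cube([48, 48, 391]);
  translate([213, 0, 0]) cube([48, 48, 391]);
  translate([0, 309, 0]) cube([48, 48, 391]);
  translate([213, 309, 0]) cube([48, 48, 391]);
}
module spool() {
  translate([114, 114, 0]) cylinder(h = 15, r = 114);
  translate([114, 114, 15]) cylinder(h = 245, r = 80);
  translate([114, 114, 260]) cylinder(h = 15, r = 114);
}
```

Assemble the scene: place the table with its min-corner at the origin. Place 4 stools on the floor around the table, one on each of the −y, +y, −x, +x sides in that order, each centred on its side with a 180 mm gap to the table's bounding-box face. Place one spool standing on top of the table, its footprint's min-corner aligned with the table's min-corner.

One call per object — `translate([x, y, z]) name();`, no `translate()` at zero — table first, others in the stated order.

table();
translate([308, -537, 0]) stool();
translate([308, 845, 0]) stool();
translate([-441, 154, 0]) stool();
translate([1057, 154, 0]) stool();
translate([0, 0, 684]) spool();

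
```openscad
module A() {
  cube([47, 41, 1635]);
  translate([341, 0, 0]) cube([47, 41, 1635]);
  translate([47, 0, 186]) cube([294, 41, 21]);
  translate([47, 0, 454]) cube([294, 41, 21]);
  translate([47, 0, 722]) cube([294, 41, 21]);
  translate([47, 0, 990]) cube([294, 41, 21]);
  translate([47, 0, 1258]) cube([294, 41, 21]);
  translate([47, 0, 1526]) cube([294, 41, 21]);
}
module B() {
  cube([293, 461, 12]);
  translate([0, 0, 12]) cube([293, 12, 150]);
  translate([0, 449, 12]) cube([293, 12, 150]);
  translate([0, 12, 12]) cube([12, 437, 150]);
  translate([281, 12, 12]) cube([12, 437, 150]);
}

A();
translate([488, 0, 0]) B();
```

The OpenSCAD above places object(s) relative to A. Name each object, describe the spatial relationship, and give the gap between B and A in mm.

The open box's nearest face is 100 mm from the ladder's +x face.

A is a ladder. B is an open box. The open box is on the floor beside the ladder on its +x side. The gap between the open box and the ladder is 100 mm.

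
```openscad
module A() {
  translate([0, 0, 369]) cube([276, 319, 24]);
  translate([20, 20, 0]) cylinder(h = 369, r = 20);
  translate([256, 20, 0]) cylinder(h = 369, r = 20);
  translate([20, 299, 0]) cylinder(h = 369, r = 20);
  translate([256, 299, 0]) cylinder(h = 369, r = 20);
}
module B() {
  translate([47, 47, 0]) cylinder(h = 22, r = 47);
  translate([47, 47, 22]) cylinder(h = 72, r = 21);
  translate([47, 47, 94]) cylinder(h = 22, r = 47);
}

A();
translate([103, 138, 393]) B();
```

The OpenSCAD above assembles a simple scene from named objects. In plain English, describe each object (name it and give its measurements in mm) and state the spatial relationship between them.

A is a simple wooden stool: a rectangular seat 276 mm (x) by 319 mm (y), 24 mm thick, top face at z = 393 mm, on four round legs, each 40 mm in diameter. The legs rest on z = 0, each leg's axis is inset half a diameter from the nearest pair of seat edges (so the leg's bounding box is flush with the corner).

B is a spool: two coaxial disc flanges of radius 47 mm and thickness 22 mm, joined by a core cylinder of radius 21 mm and height 72 mm. The lower flange rests on z = 0 and the three cylinders share a vertical axis.

The spool is on top of the stool.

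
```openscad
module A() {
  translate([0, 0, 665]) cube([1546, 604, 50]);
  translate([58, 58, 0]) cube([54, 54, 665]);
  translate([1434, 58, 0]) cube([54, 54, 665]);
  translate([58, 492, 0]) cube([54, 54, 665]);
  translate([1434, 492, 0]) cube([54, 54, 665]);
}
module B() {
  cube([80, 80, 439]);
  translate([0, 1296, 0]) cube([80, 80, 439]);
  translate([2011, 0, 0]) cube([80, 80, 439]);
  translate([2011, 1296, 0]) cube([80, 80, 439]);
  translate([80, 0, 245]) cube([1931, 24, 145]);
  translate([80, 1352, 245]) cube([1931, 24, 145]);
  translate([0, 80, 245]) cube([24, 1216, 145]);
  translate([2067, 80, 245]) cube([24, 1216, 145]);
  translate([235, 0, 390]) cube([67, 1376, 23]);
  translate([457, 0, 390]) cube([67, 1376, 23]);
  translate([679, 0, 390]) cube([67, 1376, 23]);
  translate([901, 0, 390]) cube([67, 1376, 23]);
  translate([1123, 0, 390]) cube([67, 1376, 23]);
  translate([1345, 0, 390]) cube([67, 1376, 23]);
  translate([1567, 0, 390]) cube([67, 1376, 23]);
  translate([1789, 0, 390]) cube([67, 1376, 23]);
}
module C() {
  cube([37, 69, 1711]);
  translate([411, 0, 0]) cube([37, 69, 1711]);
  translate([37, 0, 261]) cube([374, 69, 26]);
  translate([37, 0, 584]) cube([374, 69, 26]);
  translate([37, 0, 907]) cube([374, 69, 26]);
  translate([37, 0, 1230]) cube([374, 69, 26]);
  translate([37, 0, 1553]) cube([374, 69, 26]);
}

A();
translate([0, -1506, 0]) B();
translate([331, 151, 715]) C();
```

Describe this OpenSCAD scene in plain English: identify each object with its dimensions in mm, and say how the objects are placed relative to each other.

A is a table: top 1546 mm (x) × 604 mm (y), 50 mm thick, upper face at z = 715 mm, on four 54×54 mm square legs, each inset 58 mm from the nearest pair of top edges, running from z = 0 to the bottom of the top.

B is a bed frame 2091 mm long (x) by 1376 mm wide (y). Four 80×80 mm corner posts, 439 mm tall, at the corners of the footprint. Four rails of 24 mm thickness and 145 mm height run between adjacent posts with their undersides at z = 245 mm, their outer faces flush with the outside of the frame (the two x-running rails run between the posts' inner faces; the two y-running rails run between the posts' inner faces). 8 slats, each 67 mm wide (x) and 23 mm thick, lie across the top of the two x-running rails, running the full 1376 mm width of the frame in y; the slats are evenly spaced along x between the inner faces of the end posts with equal gaps (rounded down to the nearest mm) at the −x end and between each pair — any rounding remainder accumulates at the +x end.

C is a wooden ladder with two side rails of 37×69 mm section and 1711 mm height, set 448 mm apart overall. Between them run 5 rectangular rungs (69 mm deep, 26 mm thick), front faces flush with the rails' −y face. The bottom of the first rung is 261 mm above the floor and each subsequent rung is 323 mm higher than the one below.

The bed frame is on the floor beside the table on its −y side. The ladder is on top of the table.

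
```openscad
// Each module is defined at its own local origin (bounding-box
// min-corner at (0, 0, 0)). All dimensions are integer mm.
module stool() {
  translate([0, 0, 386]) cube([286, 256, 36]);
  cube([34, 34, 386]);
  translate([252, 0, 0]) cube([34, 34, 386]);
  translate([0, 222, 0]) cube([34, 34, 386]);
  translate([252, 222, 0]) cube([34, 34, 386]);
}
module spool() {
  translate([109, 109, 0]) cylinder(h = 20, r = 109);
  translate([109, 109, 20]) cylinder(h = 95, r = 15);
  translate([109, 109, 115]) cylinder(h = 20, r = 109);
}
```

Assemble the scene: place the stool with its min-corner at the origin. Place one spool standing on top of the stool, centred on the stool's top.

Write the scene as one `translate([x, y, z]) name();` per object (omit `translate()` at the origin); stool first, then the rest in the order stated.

stool();
translate([34, 19, 422]) spool();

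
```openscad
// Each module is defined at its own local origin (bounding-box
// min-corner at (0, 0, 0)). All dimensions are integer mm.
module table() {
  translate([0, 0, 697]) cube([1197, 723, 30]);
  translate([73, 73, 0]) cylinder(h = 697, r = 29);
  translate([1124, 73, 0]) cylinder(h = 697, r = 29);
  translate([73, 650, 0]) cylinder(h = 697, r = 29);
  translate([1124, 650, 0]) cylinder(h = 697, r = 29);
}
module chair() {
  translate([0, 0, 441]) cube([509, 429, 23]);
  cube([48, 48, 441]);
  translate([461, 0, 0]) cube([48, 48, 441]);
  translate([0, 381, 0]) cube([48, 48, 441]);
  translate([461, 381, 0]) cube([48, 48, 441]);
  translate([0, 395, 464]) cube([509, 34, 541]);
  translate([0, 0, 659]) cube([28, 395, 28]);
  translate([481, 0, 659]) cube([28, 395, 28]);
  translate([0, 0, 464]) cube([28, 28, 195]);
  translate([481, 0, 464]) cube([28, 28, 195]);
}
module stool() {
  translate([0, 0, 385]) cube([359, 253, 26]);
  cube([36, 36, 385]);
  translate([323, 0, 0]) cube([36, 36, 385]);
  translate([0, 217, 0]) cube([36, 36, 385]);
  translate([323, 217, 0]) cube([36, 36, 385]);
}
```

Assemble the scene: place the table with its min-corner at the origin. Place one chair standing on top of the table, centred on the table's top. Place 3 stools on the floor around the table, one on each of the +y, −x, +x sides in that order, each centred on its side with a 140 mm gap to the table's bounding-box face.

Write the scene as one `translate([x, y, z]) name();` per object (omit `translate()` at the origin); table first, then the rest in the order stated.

table();
translate([344, 147, 727]) chair();
translate([419, 863, 0]) stool();
translate([-499, 235, 0]) stool();
translate([1337, 235, 0]) stool();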